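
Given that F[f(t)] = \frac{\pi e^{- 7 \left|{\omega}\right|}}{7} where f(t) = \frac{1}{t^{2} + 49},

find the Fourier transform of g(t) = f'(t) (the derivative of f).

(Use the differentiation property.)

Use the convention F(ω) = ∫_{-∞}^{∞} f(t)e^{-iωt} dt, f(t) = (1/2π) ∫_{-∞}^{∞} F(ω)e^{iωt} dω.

F[g](ω) = \frac{i \pi \omega e^{- 7 \left|{\omega}\right|}}{7}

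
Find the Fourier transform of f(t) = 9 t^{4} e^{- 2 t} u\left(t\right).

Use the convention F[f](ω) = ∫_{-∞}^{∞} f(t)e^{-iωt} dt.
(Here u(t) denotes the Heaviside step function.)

F(ω) = \frac{216}{\left(i \omega + 2\right)^{5}}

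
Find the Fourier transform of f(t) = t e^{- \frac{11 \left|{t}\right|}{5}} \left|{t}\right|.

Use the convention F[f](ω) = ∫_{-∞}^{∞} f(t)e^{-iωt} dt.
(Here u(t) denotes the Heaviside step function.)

F(ω) = \frac{2500 i \omega \left(25 \omega^{2} - 363\right)}{\left(25 \omega^{2} + 121\right)^{3}}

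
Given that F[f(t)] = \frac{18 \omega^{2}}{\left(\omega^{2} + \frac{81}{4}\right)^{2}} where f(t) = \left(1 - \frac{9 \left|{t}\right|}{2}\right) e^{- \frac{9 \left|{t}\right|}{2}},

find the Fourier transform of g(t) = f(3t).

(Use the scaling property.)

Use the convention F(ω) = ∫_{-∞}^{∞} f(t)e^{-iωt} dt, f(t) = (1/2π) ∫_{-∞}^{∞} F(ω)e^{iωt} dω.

F[g](ω) = \frac{864 \omega^{2}}{\left(4 \omega^{2} + 729\right)^{2}}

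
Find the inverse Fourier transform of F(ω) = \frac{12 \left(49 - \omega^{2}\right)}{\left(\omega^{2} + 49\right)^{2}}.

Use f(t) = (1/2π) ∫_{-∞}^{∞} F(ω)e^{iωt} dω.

f(t) = 6 e^{- 7 \left|{t}\right|} \left|{t}\right|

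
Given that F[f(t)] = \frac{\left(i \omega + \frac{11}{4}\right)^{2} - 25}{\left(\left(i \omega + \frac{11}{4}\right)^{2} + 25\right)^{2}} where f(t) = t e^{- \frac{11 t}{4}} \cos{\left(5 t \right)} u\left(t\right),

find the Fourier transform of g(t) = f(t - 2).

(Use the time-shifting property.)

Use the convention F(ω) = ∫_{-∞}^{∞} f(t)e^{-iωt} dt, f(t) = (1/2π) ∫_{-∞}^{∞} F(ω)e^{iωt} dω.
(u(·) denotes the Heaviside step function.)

F[g](ω) = \frac{16 \left(\left(4 i \omega + 11\right)^{2} - 400\right) e^{- 2 i \omega}}{\left(\left(4 i \omega + 11\right)^{2} + 400\right)^{2}}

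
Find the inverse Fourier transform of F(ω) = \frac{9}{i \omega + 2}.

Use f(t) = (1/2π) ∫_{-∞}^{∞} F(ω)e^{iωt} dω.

f(t) = 9 e^{- 2 t} u\left(t\right)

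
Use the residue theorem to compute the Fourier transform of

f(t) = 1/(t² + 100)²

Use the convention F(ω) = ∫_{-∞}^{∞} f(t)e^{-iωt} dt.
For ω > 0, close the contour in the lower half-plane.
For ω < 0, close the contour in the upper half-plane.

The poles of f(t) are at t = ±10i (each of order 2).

Let g(z) = f(z)e^{-iωz}; for large |z| the factor e^{-iωz} decays in the lower half-plane when ω > 0 and in the upper half-plane when ω < 0.

Case ω > 0 (lower half-plane, clockwise contour ⇒ F(ω) = -2πi·ΣRes):
  Res_{z = - 10 i} g(z) = \frac{i \left(10 \omega + 1\right) e^{- 10 \omega}}{4000} (pole of order 2)
  F(ω) = -2πi·ΣRes = \frac{\pi \left(10 \omega + 1\right) e^{- 10 \omega}}{2000}

Case ω < 0 (upper half-plane, counterclockwise contour ⇒ F(ω) = +2πi·ΣRes):
  Res_{z = 10 i} g(z) = \frac{i \left(10 \omega - 1\right) e^{10 \omega}}{4000} (pole of order 2)
  F(ω) = 2πi·ΣRes = \frac{\pi \left(1 - 10 \omega\right) e^{10 \omega}}{2000}

Both cases combine into a single formula in |ω|:

F(ω) = \frac{\pi \left(10 \left|{\omega}\right| + 1\right) e^{- 10 \left|{\omega}\right|}}{2000}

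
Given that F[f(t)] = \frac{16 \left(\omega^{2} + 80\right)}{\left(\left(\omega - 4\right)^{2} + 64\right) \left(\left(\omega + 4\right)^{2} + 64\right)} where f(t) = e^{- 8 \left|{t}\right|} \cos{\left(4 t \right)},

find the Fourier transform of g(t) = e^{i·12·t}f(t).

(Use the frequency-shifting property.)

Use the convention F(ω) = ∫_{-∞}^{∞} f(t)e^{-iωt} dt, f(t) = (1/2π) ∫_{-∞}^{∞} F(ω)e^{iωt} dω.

F[g](ω) = \frac{16 \left(\left(\omega - 12\right)^{2} + 80\right)}{\left(\left(\omega - 16\right)^{2} + 64\right) \left(\left(\omega - 8\right)^{2} + 64\right)}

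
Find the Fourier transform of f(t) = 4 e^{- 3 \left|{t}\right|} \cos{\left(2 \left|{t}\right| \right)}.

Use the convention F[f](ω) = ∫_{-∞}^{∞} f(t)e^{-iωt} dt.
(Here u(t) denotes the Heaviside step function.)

F(ω) = \frac{24 \left(\omega^{2} + 13\right)}{\omega^{4} + 10 \omega^{2} + 169}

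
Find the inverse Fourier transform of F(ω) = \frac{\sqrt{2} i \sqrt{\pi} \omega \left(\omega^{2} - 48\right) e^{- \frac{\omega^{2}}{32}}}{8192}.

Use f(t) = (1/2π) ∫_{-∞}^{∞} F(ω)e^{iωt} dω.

f(t) = 2 t^{3} e^{- 8 t^{2}}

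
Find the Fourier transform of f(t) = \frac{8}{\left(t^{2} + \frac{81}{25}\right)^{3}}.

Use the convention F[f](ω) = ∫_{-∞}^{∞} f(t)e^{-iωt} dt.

F(ω) = \frac{125 \pi \left(27 \omega^{2} + 45 \left|{\omega}\right| + 25\right) e^{- \frac{9 \left|{\omega}\right|}{5}}}{19683}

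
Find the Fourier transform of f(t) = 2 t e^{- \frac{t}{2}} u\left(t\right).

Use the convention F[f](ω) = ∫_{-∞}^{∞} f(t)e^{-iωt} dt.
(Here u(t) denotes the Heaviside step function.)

F(ω) = \frac{8}{\left(2 i \omega + 1\right)^{2}}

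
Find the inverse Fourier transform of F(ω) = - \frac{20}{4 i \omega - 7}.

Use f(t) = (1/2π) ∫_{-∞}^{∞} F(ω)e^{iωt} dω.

f(t) = 5 e^{\frac{7 t}{4}} u\left(- t\right)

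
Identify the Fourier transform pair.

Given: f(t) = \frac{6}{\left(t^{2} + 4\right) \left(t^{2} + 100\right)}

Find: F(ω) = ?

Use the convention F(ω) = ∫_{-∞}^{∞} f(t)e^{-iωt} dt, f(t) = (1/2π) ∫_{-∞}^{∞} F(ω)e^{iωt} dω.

F(ω) = \frac{\pi \left(5 e^{8 \left|{\omega}\right|} - 1\right) e^{- 10 \left|{\omega}\right|}}{160}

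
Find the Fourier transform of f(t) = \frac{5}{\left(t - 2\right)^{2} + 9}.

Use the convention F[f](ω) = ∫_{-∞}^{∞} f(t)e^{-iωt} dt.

F(ω) = \frac{5 \pi e^{- 2 i \omega - 3 \left|{\omega}\right|}}{3}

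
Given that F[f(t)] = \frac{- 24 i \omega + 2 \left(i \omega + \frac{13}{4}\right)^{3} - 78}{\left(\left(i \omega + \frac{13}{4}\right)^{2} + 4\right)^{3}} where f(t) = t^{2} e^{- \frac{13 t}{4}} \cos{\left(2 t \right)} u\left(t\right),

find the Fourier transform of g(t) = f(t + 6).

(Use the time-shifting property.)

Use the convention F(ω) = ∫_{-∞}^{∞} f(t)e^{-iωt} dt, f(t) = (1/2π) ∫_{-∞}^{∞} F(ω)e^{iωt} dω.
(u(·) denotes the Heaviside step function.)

F[g](ω) = \frac{128 \left(- 768 i \omega + \left(4 i \omega + 13\right)^{3} - 2496\right) e^{6 i \omega}}{\left(\left(4 i \omega + 13\right)^{2} + 64\right)^{3}}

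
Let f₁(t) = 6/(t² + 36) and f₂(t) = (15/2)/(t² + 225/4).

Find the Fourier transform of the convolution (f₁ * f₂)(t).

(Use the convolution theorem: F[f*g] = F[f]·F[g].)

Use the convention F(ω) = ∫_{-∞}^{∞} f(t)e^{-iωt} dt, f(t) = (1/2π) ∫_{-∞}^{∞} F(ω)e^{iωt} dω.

F[f₁*f₂](ω) = \pi^{2} e^{- \frac{27 \left|{\omega}\right|}{2}}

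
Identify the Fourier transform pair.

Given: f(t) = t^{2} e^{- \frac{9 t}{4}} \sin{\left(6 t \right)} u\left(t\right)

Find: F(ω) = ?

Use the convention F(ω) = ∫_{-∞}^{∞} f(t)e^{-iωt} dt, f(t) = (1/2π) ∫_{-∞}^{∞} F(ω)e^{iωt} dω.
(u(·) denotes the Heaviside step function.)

F(ω) = \frac{9216 \left(\left(4 i \omega + 9\right)^{2} - 192\right)}{\left(\left(4 i \omega + 9\right)^{2} + 576\right)^{3}}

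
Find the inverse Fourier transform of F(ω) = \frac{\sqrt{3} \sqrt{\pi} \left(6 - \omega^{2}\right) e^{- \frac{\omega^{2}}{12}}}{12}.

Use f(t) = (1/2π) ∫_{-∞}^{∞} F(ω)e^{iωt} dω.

f(t) = 9 t^{2} e^{- 3 t^{2}}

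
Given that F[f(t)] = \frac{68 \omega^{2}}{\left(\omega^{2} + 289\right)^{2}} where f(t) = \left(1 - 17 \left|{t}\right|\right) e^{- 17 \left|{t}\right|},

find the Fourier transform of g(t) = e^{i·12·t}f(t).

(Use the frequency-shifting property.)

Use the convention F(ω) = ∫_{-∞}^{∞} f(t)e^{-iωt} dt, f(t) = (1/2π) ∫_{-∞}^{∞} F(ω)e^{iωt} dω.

F[g](ω) = \frac{68 \left(\omega - 12\right)^{2}}{\left(\left(\omega - 12\right)^{2} + 289\right)^{2}}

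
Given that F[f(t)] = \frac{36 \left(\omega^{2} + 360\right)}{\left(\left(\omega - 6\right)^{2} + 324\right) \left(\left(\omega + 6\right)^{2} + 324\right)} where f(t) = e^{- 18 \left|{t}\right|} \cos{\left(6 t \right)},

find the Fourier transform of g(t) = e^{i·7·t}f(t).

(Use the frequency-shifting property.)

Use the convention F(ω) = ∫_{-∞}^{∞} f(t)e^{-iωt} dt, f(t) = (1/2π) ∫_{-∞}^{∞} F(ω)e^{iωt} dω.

F[g](ω) = \frac{36 \left(\left(\omega - 7\right)^{2} + 360\right)}{\left(\left(\omega - 13\right)^{2} + 324\right) \left(\left(\omega - 1\right)^{2} + 324\right)}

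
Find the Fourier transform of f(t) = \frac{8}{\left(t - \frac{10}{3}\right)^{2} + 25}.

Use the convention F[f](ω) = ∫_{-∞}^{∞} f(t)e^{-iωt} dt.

F(ω) = \frac{8 \pi e^{- \frac{10 i \omega}{3} - 5 \left|{\omega}\right|}}{5}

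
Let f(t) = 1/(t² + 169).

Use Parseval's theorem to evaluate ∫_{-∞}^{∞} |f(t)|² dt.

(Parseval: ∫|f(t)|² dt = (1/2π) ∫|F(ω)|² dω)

∫|f(t)|² dt = \frac{\pi}{4394}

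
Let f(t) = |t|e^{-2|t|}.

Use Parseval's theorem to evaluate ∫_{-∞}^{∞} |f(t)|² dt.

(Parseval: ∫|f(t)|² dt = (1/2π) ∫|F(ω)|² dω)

∫|f(t)|² dt = \frac{1}{16}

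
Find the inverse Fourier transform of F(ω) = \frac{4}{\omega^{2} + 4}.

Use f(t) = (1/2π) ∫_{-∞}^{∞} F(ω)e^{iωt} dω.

f(t) = e^{- 2 \left|{t}\right|}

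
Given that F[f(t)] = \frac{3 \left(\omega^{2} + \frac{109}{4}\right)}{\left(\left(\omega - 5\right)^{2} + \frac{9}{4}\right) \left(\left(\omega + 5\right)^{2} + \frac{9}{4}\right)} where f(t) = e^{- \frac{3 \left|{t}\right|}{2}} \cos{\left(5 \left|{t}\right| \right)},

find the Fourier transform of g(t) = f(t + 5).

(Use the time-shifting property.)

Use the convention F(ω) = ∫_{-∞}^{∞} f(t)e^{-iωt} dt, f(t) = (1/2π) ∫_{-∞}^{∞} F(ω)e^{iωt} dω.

F[g](ω) = \frac{\left(48 \omega^{2} + 1308\right) e^{5 i \omega}}{16 \omega^{4} - 728 \omega^{2} + 11881}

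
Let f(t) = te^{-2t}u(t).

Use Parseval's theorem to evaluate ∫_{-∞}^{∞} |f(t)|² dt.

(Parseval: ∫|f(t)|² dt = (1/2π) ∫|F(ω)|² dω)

∫|f(t)|² dt = \frac{1}{32}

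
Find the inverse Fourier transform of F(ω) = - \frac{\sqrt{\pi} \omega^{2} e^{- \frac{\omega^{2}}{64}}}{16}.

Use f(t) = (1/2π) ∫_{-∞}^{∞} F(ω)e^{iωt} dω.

f(t) = 4 \left(64 t^{2} - 2\right) e^{- 16 t^{2}}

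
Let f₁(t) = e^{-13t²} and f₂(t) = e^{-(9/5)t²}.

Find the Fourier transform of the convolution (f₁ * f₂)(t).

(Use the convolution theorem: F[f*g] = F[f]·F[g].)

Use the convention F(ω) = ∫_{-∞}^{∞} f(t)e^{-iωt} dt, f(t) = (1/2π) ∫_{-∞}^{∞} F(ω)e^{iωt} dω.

F[f₁*f₂](ω) = \frac{\sqrt{65} \pi e^{- \frac{37 \omega^{2}}{234}}}{39}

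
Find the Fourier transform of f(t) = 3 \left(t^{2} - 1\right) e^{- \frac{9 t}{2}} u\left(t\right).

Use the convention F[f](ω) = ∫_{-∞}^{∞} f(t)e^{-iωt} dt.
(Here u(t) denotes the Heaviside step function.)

F(ω) = \frac{6 \left(16 i \omega - \left(2 i \omega + 9\right)^{3} + 72\right)}{\left(2 i \omega + 9\right)^{4}}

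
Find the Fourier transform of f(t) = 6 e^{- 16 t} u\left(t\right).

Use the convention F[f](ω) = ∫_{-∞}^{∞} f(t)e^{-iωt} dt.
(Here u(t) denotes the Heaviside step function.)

F(ω) = \frac{6}{i \omega + 16}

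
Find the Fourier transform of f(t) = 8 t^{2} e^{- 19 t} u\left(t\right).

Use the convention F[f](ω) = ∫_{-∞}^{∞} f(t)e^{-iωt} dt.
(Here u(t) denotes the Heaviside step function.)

F(ω) = \frac{16}{\left(i \omega + 19\right)^{3}}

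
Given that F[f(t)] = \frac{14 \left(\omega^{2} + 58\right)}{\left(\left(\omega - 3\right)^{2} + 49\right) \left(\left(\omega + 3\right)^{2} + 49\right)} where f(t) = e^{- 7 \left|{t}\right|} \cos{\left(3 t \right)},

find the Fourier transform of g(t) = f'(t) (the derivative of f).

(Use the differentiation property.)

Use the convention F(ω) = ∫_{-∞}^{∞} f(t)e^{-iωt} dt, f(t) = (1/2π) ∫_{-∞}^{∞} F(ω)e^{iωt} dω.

F[g](ω) = \frac{14 i \omega \left(\omega^{2} + 58\right)}{\omega^{4} + 80 \omega^{2} + 3364}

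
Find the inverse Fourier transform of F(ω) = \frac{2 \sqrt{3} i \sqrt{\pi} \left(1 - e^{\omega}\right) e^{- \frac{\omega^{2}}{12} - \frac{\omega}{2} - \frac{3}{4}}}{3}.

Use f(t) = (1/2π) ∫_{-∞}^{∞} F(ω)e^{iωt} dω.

f(t) = 4 e^{- 3 t^{2}} \sin{\left(3 t \right)}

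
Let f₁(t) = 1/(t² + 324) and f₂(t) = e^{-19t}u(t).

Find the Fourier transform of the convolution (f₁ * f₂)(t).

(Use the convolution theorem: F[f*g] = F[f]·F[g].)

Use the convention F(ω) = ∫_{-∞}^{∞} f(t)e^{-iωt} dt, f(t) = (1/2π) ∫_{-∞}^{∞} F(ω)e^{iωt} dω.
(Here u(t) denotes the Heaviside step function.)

F[f₁*f₂](ω) = \frac{\pi e^{- 18 \left|{\omega}\right|}}{18 \left(i \omega + 19\right)}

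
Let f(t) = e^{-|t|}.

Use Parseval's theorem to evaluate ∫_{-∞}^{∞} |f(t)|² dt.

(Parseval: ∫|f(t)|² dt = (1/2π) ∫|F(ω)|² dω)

∫|f(t)|² dt = 1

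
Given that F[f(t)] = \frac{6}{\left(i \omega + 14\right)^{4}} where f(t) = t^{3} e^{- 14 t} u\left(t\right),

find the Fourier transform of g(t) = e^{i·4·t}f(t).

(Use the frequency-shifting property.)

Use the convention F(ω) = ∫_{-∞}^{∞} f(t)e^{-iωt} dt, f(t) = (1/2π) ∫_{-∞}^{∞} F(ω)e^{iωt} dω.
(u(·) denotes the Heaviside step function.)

F[g](ω) = \frac{6}{\left(i \left(\omega - 4\right) + 14\right)^{4}}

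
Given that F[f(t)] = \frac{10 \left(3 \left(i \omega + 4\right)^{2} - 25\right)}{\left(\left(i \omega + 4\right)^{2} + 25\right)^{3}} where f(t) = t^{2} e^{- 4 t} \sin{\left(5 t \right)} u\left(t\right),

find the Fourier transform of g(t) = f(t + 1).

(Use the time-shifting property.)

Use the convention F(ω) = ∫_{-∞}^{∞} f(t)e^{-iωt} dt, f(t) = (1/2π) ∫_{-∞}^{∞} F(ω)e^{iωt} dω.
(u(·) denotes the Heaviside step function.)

F[g](ω) = \frac{\left(30 \left(i \omega + 4\right)^{2} - 250\right) e^{i \omega}}{\left(\left(i \omega + 4\right)^{2} + 25\right)^{3}}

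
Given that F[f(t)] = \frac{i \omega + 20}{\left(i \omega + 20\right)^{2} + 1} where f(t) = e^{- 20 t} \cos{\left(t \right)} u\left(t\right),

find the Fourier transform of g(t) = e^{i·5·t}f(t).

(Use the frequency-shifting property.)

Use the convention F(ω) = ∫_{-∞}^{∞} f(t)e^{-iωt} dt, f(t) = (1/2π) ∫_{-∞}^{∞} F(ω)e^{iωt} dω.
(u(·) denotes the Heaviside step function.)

F[g](ω) = \frac{i \left(\omega - 5\right) + 20}{\left(i \left(\omega - 5\right) + 20\right)^{2} + 1}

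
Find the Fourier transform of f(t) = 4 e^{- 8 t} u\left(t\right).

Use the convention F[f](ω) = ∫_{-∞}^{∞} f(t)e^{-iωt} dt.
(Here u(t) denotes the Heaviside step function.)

F(ω) = \frac{4}{i \omega + 8}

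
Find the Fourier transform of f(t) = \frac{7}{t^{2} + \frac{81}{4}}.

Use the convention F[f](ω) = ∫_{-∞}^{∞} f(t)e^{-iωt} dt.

F(ω) = \frac{14 \pi e^{- \frac{9 \left|{\omega}\right|}{2}}}{9}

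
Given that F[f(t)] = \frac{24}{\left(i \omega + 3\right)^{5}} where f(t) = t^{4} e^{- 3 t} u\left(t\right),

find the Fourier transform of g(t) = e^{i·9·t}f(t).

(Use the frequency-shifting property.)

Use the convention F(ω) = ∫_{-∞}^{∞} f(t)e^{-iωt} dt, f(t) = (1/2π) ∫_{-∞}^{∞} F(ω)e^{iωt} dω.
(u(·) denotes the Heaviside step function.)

F[g](ω) = \frac{24}{\left(i \left(\omega - 9\right) + 3\right)^{5}}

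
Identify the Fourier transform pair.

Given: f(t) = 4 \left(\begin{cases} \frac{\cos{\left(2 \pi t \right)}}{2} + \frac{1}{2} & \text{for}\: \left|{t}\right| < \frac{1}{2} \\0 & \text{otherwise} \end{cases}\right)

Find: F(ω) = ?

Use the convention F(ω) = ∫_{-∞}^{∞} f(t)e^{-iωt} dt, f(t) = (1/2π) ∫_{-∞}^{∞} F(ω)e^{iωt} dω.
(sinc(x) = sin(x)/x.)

F(ω) = - \frac{8 \pi^{2} \operatorname{sinc}{\left(\frac{\omega}{2} \right)}}{\omega^{2} - 4 \pi^{2}}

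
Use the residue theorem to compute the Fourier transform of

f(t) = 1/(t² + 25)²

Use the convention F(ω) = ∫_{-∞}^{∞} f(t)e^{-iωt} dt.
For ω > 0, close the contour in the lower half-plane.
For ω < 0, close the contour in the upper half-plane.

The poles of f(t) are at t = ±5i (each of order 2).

Let g(z) = f(z)e^{-iωz}; for large |z| the factor e^{-iωz} decays in the lower half-plane when ω > 0 and in the upper half-plane when ω < 0.

Case ω > 0 (lower half-plane, clockwise contour ⇒ F(ω) = -2πi·ΣRes):
  Res_{z = - 5 i} g(z) = \frac{i \left(5 \omega + 1\right) e^{- 5 \omega}}{500} (pole of order 2)
  F(ω) = -2πi·ΣRes = \frac{\pi \left(5 \omega + 1\right) e^{- 5 \omega}}{250}

Case ω < 0 (upper half-plane, counterclockwise contour ⇒ F(ω) = +2πi·ΣRes):
  Res_{z = 5 i} g(z) = \frac{i \left(5 \omega - 1\right) e^{5 \omega}}{500} (pole of order 2)
  F(ω) = 2πi·ΣRes = \frac{\pi \left(1 - 5 \omega\right) e^{5 \omega}}{250}

Both cases combine into a single formula in |ω|:

F(ω) = \frac{\pi \left(5 \left|{\omega}\right| + 1\right) e^{- 5 \left|{\omega}\right|}}{250}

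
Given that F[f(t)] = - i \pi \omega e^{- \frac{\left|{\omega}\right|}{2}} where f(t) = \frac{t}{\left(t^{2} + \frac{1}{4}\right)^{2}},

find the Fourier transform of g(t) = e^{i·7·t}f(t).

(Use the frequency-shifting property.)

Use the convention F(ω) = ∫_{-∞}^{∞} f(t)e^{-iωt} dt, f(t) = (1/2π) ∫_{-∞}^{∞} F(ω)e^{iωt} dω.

F[g](ω) = i \pi \left(7 - \omega\right) e^{- \frac{\left|{\omega - 7}\right|}{2}}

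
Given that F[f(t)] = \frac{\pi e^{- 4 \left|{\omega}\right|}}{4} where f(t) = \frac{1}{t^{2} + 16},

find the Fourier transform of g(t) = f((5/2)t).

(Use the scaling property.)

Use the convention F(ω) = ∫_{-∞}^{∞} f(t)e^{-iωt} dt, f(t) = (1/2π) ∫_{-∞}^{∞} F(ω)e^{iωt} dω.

F[g](ω) = \frac{\pi e^{- \frac{8 \left|{\omega}\right|}{5}}}{10}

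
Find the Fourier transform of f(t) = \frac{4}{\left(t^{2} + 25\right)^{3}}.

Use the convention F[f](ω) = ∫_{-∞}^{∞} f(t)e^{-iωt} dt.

F(ω) = \frac{\pi \left(25 \omega^{2} + 15 \left|{\omega}\right| + 3\right) e^{- 5 \left|{\omega}\right|}}{6250}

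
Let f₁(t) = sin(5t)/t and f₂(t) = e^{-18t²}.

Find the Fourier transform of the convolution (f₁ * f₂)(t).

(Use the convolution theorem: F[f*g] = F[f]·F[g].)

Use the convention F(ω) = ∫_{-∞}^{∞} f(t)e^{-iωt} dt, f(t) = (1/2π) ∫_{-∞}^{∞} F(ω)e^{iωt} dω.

F[f₁*f₂](ω) = \begin{cases} \frac{\sqrt{2} \pi^{\frac{3}{2}} e^{- \frac{\omega^{2}}{72}}}{6} & \text{for}\: \omega > -5 \wedge \omega < 5 \\0 & \text{otherwise} \end{cases}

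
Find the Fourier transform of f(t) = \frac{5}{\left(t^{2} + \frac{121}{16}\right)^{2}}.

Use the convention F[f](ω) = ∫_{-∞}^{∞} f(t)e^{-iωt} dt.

F(ω) = \frac{40 \pi \left(11 \left|{\omega}\right| + 4\right) e^{- \frac{11 \left|{\omega}\right|}{4}}}{1331}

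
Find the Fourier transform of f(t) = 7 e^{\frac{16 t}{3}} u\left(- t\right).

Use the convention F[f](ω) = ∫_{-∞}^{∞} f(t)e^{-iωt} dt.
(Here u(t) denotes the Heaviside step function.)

F(ω) = - \frac{21}{3 i \omega - 16}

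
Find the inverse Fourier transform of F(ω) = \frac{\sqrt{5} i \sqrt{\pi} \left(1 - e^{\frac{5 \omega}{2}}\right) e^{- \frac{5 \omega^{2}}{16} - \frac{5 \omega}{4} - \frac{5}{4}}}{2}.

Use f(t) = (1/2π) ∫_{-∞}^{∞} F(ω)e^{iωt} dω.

f(t) = 2 e^{- \frac{4 t^{2}}{5}} \sin{\left(2 t \right)}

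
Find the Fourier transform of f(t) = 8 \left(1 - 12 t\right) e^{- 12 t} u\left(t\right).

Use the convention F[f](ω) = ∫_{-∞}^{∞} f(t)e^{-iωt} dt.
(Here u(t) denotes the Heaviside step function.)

F(ω) = \frac{8 i \omega}{- \omega^{2} + 24 i \omega + 144}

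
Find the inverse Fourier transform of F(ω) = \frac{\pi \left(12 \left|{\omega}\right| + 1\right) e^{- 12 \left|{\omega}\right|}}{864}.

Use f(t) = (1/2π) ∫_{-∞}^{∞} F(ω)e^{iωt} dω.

f(t) = \frac{4}{\left(t^{2} + 144\right)^{2}}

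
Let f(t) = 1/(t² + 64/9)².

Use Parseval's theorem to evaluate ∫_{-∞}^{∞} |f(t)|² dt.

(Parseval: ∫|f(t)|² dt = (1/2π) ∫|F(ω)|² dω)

∫|f(t)|² dt = \frac{10935 \pi}{33554432}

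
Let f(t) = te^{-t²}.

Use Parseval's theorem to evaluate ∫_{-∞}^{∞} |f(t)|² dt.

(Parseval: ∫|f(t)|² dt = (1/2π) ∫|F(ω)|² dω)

∫|f(t)|² dt = \frac{\sqrt{2} \sqrt{\pi}}{8}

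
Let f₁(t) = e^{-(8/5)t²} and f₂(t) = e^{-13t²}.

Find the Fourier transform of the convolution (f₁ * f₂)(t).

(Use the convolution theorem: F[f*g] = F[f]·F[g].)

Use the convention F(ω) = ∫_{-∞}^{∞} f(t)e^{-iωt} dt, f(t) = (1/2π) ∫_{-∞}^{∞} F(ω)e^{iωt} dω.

F[f₁*f₂](ω) = \frac{\sqrt{130} \pi e^{- \frac{73 \omega^{2}}{416}}}{52}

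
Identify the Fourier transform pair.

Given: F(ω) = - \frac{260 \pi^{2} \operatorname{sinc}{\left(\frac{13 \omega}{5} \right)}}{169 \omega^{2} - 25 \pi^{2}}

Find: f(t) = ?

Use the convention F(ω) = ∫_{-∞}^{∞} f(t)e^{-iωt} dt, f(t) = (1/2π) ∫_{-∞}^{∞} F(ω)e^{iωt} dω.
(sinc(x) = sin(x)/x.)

f(t) = 4 \left(\begin{cases} \frac{\cos{\left(\frac{5 \pi t}{13} \right)}}{2} + \frac{1}{2} & \text{for}\: \left|{t}\right| < \frac{13}{5} \\0 & \text{otherwise} \end{cases}\right)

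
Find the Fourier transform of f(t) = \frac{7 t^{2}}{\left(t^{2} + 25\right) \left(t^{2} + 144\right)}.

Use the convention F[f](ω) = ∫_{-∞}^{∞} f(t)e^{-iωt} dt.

F(ω) = \frac{\pi \left(12 - 5 e^{7 \left|{\omega}\right|}\right) e^{- 12 \left|{\omega}\right|}}{17}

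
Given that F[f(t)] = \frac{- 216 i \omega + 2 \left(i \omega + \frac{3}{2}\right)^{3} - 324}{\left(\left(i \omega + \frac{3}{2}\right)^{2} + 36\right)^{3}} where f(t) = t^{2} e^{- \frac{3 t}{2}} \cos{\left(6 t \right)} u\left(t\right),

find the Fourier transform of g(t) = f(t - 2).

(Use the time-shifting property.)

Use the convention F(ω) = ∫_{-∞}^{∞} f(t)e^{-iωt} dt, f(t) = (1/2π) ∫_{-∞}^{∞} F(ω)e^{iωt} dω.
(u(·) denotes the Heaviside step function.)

F[g](ω) = \frac{16 \left(- 864 i \omega + \left(2 i \omega + 3\right)^{3} - 1296\right) e^{- 2 i \omega}}{\left(\left(2 i \omega + 3\right)^{2} + 144\right)^{3}}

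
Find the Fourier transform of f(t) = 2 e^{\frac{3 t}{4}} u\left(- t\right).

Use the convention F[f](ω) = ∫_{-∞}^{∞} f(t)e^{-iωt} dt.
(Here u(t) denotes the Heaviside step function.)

F(ω) = - \frac{8}{4 i \omega - 3}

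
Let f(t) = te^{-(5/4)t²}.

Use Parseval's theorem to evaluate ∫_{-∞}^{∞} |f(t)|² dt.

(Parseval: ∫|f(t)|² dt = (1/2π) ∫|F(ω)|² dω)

∫|f(t)|² dt = \frac{\sqrt{10} \sqrt{\pi}}{25}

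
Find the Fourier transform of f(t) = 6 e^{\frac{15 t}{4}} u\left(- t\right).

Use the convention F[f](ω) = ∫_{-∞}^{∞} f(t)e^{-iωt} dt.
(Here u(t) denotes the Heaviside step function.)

F(ω) = - \frac{24}{4 i \omega - 15}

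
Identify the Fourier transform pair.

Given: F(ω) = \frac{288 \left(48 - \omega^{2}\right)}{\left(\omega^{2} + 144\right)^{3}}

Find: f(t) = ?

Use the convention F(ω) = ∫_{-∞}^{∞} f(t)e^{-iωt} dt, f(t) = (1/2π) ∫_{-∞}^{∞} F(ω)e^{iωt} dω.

f(t) = 2 t^{2} e^{- 12 \left|{t}\right|}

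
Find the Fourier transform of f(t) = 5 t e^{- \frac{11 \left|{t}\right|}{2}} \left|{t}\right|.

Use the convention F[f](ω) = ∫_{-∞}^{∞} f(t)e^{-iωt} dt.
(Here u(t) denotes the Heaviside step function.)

F(ω) = \frac{320 i \omega \left(4 \omega^{2} - 363\right)}{\left(4 \omega^{2} + 121\right)^{3}}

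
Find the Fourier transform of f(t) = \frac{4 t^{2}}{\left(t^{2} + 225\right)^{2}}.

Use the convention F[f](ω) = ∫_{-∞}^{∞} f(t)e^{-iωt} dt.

F(ω) = \frac{2 \pi \left(1 - 15 \left|{\omega}\right|\right) e^{- 15 \left|{\omega}\right|}}{15}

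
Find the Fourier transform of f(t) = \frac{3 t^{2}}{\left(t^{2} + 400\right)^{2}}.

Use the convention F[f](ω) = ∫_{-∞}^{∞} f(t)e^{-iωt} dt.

F(ω) = \frac{3 \pi \left(1 - 20 \left|{\omega}\right|\right) e^{- 20 \left|{\omega}\right|}}{40}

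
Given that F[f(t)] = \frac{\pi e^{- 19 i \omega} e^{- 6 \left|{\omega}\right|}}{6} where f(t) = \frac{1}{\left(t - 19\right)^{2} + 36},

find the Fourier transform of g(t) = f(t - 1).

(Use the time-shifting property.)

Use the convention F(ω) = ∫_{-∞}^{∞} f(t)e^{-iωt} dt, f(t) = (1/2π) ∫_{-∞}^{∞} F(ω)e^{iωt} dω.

F[g](ω) = \frac{\pi e^{- 20 i \omega - 6 \left|{\omega}\right|}}{6}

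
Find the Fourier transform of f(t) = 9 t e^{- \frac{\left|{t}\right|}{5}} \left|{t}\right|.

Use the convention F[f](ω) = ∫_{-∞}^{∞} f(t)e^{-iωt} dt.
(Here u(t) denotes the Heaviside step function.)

F(ω) = \frac{22500 i \omega \left(25 \omega^{2} - 3\right)}{\left(25 \omega^{2} + 1\right)^{3}}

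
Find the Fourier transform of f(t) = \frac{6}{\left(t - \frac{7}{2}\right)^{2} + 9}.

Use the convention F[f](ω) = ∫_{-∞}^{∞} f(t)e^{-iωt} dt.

F(ω) = 2 \pi e^{- \frac{7 i \omega}{2} - 3 \left|{\omega}\right|}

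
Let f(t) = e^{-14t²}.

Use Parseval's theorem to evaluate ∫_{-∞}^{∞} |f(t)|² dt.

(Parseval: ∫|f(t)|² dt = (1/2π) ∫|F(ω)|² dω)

∫|f(t)|² dt = \frac{\sqrt{7} \sqrt{\pi}}{14}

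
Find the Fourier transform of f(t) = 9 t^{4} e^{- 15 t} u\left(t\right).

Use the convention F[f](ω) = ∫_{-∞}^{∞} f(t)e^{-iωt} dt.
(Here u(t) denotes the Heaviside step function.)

F(ω) = \frac{216}{\left(i \omega + 15\right)^{5}}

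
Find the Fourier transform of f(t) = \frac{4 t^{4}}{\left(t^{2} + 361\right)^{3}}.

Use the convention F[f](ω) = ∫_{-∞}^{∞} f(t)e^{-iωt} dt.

F(ω) = \frac{\pi \left(361 \omega^{2} - 95 \left|{\omega}\right| + 3\right) e^{- 19 \left|{\omega}\right|}}{38}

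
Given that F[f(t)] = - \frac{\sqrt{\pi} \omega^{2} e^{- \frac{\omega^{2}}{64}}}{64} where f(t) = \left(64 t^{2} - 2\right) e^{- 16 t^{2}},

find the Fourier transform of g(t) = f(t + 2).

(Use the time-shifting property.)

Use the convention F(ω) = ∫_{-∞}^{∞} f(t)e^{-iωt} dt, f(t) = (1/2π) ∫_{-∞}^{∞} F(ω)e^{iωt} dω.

F[g](ω) = - \frac{\sqrt{\pi} \omega^{2} e^{- \frac{\omega \left(\omega - 128 i\right)}{64}}}{64}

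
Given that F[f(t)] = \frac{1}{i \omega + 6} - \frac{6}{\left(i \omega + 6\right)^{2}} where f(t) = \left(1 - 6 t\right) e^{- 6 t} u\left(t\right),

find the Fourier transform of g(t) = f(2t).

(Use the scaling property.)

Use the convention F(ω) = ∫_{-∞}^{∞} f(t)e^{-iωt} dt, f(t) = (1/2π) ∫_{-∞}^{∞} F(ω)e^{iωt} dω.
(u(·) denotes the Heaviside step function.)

F[g](ω) = \frac{i \omega}{- \omega^{2} + 24 i \omega + 144}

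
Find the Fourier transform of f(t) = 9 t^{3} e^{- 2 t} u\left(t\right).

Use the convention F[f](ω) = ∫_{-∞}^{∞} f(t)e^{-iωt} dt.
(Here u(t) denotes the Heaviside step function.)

F(ω) = \frac{54}{\left(i \omega + 2\right)^{4}}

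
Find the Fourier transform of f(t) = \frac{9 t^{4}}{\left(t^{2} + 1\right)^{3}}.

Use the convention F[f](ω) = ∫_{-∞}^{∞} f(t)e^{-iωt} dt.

F(ω) = \frac{9 \pi \left(\omega^{2} - 5 \left|{\omega}\right| + 3\right) e^{- \left|{\omega}\right|}}{8}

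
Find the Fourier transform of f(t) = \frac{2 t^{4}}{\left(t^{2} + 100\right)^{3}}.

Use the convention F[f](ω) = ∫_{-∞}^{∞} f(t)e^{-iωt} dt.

F(ω) = \frac{\pi \left(100 \omega^{2} - 50 \left|{\omega}\right| + 3\right) e^{- 10 \left|{\omega}\right|}}{40}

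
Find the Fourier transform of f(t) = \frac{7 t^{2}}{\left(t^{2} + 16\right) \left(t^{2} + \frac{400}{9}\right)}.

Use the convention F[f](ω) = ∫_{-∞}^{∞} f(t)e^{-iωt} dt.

F(ω) = - \frac{63 \pi e^{- 4 \left|{\omega}\right|}}{64} + \frac{105 \pi e^{- \frac{20 \left|{\omega}\right|}{3}}}{64}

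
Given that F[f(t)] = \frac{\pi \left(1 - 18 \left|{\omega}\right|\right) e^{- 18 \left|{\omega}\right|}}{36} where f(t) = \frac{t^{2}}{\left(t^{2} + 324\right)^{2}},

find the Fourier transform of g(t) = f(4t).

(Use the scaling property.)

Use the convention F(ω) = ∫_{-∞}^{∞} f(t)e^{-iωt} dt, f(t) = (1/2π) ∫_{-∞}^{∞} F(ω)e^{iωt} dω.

F[g](ω) = \frac{\pi \left(2 - 9 \left|{\omega}\right|\right) e^{- \frac{9 \left|{\omega}\right|}{2}}}{288}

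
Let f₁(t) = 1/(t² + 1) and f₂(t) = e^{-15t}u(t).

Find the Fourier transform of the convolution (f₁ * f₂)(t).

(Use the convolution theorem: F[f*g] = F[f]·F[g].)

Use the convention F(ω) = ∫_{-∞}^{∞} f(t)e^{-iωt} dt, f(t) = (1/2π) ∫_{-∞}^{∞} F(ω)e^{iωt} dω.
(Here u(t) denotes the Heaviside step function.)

F[f₁*f₂](ω) = \frac{\pi e^{- \left|{\omega}\right|}}{i \omega + 15}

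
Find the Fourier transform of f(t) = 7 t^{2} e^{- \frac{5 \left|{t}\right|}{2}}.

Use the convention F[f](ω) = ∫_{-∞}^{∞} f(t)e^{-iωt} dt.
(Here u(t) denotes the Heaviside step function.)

F(ω) = \frac{1120 \left(25 - 12 \omega^{2}\right)}{\left(4 \omega^{2} + 25\right)^{3}}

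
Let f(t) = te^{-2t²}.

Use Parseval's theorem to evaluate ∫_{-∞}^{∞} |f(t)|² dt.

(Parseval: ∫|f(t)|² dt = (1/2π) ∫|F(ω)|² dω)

∫|f(t)|² dt = \frac{\sqrt{\pi}}{16}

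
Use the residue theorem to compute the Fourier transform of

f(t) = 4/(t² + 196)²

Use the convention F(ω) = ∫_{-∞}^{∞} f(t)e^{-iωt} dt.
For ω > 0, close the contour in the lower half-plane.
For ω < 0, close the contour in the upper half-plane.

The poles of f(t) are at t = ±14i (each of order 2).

Let g(z) = f(z)e^{-iωz}; for large |z| the factor e^{-iωz} decays in the lower half-plane when ω > 0 and in the upper half-plane when ω < 0.

Case ω > 0 (lower half-plane, clockwise contour ⇒ F(ω) = -2πi·ΣRes):
  Res_{z = - 14 i} g(z) = \frac{i \left(14 \omega + 1\right) e^{- 14 \omega}}{2744} (pole of order 2)
  F(ω) = -2πi·ΣRes = \frac{\pi \left(14 \omega + 1\right) e^{- 14 \omega}}{1372}

Case ω < 0 (upper half-plane, counterclockwise contour ⇒ F(ω) = +2πi·ΣRes):
  Res_{z = 14 i} g(z) = \frac{i \left(14 \omega - 1\right) e^{14 \omega}}{2744} (pole of order 2)
  F(ω) = 2πi·ΣRes = \frac{\pi \left(1 - 14 \omega\right) e^{14 \omega}}{1372}

Both cases combine into a single formula in |ω|:

F(ω) = \frac{\pi \left(14 \left|{\omega}\right| + 1\right) e^{- 14 \left|{\omega}\right|}}{1372}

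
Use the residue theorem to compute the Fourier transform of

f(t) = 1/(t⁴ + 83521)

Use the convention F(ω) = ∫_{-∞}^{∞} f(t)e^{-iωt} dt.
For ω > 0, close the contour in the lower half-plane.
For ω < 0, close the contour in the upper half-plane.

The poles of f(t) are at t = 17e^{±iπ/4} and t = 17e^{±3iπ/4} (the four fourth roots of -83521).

Let g(z) = f(z)e^{-iωz}; for large |z| the factor e^{-iωz} decays in the lower half-plane when ω > 0 and in the upper half-plane when ω < 0.

Case ω > 0 (lower half-plane, clockwise contour ⇒ F(ω) = -2πi·ΣRes):
  Res_{z = - \frac{17 \sqrt{2}}{2} - \frac{17 \sqrt{2} i}{2}} g(z) = \frac{\sqrt{2} i \left(1 - i\right) e^{\frac{17 \sqrt{2} \omega \left(-1 + i\right)}{2}}}{39304}
  Res_{z = \frac{17 \sqrt{2}}{2} - \frac{17 \sqrt{2} i}{2}} g(z) = \frac{\sqrt{2} i \left(1 + i\right) e^{- \frac{17 \sqrt{2} \omega \left(1 + i\right)}{2}}}{39304}
  F(ω) = -2πi·ΣRes = \frac{\sqrt{2} \pi \left(1 - i\right) \left(e^{17 \sqrt{2} i \omega} + i\right) e^{- \frac{17 \sqrt{2} \omega \left(1 + i\right)}{2}}}{19652} = \frac{\pi e^{- \frac{17 \sqrt{2} \omega}{2}} \sin{\left(\frac{17 \sqrt{2} \omega}{2} + \frac{\pi}{4} \right)}}{4913}

Case ω < 0 (upper half-plane, counterclockwise contour ⇒ F(ω) = +2πi·ΣRes):
  Res_{z = \frac{17 \sqrt{2}}{2} + \frac{17 \sqrt{2} i}{2}} g(z) = \frac{\sqrt{2} i \left(-1 + i\right) e^{\frac{17 \sqrt{2} \omega \left(1 - i\right)}{2}}}{39304}
  Res_{z = - \frac{17 \sqrt{2}}{2} + \frac{17 \sqrt{2} i}{2}} g(z) = \frac{\sqrt{2} \left(1 - i\right) e^{\frac{17 \sqrt{2} \omega \left(1 + i\right)}{2}}}{39304}
  F(ω) = 2πi·ΣRes = - \frac{\sqrt{2} i \pi \left(i \left(1 - i\right) e^{\frac{17 \sqrt{2} \omega \left(1 - i\right)}{2}} - \left(1 - i\right) e^{\frac{17 \sqrt{2} \omega \left(1 + i\right)}{2}}\right)}{19652} = \frac{\pi e^{\frac{17 \sqrt{2} \omega}{2}} \cos{\left(\frac{17 \sqrt{2} \omega}{2} + \frac{\pi}{4} \right)}}{4913}

Both cases combine into a single formula in |ω|:

F(ω) = \frac{\pi e^{- \frac{17 \sqrt{2} \left|{\omega}\right|}{2}} \sin{\left(\frac{17 \sqrt{2} \left|{\omega}\right|}{2} + \frac{\pi}{4} \right)}}{4913}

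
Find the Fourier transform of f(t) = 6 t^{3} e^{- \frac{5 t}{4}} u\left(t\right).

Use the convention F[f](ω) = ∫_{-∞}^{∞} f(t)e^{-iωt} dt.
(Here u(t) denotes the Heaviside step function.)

F(ω) = \frac{9216}{\left(4 i \omega + 5\right)^{4}}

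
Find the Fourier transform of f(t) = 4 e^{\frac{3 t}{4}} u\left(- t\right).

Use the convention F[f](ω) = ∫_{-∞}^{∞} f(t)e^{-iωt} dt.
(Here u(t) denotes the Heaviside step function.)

F(ω) = - \frac{16}{4 i \omega - 3}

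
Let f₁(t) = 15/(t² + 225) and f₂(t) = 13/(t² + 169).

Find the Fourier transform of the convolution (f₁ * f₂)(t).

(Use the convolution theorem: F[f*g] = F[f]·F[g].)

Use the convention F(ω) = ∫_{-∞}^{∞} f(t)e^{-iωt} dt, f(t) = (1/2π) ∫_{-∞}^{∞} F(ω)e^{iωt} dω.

F[f₁*f₂](ω) = \pi^{2} e^{- 28 \left|{\omega}\right|}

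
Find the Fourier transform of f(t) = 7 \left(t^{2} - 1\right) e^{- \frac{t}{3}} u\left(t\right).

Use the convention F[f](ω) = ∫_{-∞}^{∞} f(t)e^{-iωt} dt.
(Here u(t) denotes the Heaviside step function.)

F(ω) = \frac{21 \left(54 i \omega - \left(3 i \omega + 1\right)^{3} + 18\right)}{\left(3 i \omega + 1\right)^{4}}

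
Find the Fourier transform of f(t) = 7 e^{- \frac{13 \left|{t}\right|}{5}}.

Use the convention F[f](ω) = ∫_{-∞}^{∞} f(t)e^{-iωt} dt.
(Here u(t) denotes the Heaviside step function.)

F(ω) = \frac{910}{25 \omega^{2} + 169}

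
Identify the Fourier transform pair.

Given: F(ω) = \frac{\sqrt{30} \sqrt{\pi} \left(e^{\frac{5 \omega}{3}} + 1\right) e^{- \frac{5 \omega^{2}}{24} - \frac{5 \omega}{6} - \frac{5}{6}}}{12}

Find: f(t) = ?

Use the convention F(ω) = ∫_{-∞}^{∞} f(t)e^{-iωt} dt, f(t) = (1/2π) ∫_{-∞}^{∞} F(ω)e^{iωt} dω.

f(t) = e^{- \frac{6 t^{2}}{5}} \cos{\left(2 t \right)}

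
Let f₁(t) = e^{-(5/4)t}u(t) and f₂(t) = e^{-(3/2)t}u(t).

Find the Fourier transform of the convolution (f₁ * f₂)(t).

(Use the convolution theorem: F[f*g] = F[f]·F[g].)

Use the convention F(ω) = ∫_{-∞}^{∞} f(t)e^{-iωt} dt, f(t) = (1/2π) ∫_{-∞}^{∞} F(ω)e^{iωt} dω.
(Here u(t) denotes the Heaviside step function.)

F[f₁*f₂](ω) = \frac{8}{- 8 \omega^{2} + 22 i \omega + 15}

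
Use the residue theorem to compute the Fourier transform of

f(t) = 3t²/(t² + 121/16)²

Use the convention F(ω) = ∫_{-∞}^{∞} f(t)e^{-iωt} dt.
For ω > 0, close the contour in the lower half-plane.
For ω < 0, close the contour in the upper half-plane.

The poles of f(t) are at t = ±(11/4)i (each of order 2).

Let g(z) = f(z)e^{-iωz}; for large |z| the factor e^{-iωz} decays in the lower half-plane when ω > 0 and in the upper half-plane when ω < 0.

Case ω > 0 (lower half-plane, clockwise contour ⇒ F(ω) = -2πi·ΣRes):
  Res_{z = - \frac{11 i}{4}} g(z) = \frac{3 i \left(4 - 11 \omega\right) e^{- \frac{11 \omega}{4}}}{44} (pole of order 2)
  F(ω) = -2πi·ΣRes = \frac{3 \pi \left(4 - 11 \omega\right) e^{- \frac{11 \omega}{4}}}{22}

Case ω < 0 (upper half-plane, counterclockwise contour ⇒ F(ω) = +2πi·ΣRes):
  Res_{z = \frac{11 i}{4}} g(z) = \frac{3 i \left(- 11 \omega - 4\right) e^{\frac{11 \omega}{4}}}{44} (pole of order 2)
  F(ω) = 2πi·ΣRes = \frac{3 \pi \left(11 \omega + 4\right) e^{\frac{11 \omega}{4}}}{22}

Both cases combine into a single formula in |ω|:

F(ω) = \frac{3 \pi \left(4 - 11 \left|{\omega}\right|\right) e^{- \frac{11 \left|{\omega}\right|}{4}}}{22}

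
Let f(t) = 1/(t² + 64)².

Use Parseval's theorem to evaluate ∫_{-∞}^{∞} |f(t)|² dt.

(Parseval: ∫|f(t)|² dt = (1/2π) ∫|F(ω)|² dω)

∫|f(t)|² dt = \frac{5 \pi}{33554432}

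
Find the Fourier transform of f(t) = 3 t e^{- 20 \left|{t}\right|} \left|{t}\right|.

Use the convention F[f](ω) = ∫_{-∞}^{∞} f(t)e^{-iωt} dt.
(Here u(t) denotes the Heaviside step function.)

F(ω) = \frac{12 i \omega \left(\omega^{2} - 1200\right)}{\left(\omega^{2} + 400\right)^{3}}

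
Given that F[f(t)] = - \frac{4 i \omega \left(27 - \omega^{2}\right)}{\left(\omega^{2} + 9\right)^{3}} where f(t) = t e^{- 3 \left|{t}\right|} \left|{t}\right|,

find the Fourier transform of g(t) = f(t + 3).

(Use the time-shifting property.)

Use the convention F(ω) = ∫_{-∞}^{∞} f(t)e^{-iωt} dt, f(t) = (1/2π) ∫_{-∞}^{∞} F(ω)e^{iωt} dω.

F[g](ω) = \frac{4 i \omega \left(\omega^{2} - 27\right) e^{3 i \omega}}{\left(\omega^{2} + 9\right)^{3}}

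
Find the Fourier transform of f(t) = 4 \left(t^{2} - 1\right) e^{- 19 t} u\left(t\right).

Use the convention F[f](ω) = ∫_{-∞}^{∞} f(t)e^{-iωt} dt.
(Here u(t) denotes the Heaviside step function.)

F(ω) = \frac{4 \left(2 i \omega - \left(i \omega + 19\right)^{3} + 38\right)}{\left(i \omega + 19\right)^{4}}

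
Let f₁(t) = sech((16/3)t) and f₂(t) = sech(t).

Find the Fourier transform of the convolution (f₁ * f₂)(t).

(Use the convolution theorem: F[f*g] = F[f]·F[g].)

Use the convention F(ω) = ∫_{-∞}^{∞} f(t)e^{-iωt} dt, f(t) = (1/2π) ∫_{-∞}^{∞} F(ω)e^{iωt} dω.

F[f₁*f₂](ω) = \frac{3 \pi^{2}}{16 \cosh{\left(\frac{3 \pi \omega}{32} \right)} \cosh{\left(\frac{\pi \omega}{2} \right)}}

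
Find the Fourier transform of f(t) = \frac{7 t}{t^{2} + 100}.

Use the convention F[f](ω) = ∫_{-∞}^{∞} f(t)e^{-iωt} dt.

F(ω) = - 7 i \pi e^{- 10 \left|{\omega}\right|} \operatorname{sign}{\left(\omega \right)}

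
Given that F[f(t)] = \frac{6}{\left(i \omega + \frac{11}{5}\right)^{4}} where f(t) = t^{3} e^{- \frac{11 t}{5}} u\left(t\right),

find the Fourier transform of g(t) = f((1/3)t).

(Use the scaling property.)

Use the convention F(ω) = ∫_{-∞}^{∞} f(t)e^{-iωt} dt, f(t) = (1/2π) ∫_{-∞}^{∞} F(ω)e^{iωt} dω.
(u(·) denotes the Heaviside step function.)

F[g](ω) = \frac{11250}{\left(15 i \omega + 11\right)^{4}}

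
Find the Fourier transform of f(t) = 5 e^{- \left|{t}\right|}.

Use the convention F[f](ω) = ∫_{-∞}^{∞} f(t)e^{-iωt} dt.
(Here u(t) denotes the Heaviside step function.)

F(ω) = \frac{10}{\omega^{2} + 1}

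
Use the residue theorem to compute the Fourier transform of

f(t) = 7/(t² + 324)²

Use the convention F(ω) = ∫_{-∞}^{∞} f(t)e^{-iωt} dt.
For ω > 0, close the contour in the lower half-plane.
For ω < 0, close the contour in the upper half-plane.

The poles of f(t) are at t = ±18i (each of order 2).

Let g(z) = f(z)e^{-iωz}; for large |z| the factor e^{-iωz} decays in the lower half-plane when ω > 0 and in the upper half-plane when ω < 0.

Case ω > 0 (lower half-plane, clockwise contour ⇒ F(ω) = -2πi·ΣRes):
  Res_{z = - 18 i} g(z) = \frac{7 i \left(18 \omega + 1\right) e^{- 18 \omega}}{23328} (pole of order 2)
  F(ω) = -2πi·ΣRes = \frac{7 \pi \left(18 \omega + 1\right) e^{- 18 \omega}}{11664}

Case ω < 0 (upper half-plane, counterclockwise contour ⇒ F(ω) = +2πi·ΣRes):
  Res_{z = 18 i} g(z) = \frac{7 i \left(18 \omega - 1\right) e^{18 \omega}}{23328} (pole of order 2)
  F(ω) = 2πi·ΣRes = \frac{7 \pi \left(1 - 18 \omega\right) e^{18 \omega}}{11664}

Both cases combine into a single formula in |ω|:

F(ω) = \frac{7 \pi \left(18 \left|{\omega}\right| + 1\right) e^{- 18 \left|{\omega}\right|}}{11664}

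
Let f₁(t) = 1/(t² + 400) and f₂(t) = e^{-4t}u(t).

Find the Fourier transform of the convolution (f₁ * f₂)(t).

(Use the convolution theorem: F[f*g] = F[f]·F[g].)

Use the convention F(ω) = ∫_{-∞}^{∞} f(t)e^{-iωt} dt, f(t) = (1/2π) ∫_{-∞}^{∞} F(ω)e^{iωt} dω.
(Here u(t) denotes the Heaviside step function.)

F[f₁*f₂](ω) = \frac{\pi e^{- 20 \left|{\omega}\right|}}{20 \left(i \omega + 4\right)}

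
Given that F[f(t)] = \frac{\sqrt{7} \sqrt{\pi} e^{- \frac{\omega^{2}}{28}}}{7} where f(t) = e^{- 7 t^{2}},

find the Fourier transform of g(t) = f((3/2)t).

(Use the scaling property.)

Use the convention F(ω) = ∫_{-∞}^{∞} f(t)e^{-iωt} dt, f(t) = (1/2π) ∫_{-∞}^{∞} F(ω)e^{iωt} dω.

F[g](ω) = \frac{2 \sqrt{7} \sqrt{\pi} e^{- \frac{\omega^{2}}{63}}}{21}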